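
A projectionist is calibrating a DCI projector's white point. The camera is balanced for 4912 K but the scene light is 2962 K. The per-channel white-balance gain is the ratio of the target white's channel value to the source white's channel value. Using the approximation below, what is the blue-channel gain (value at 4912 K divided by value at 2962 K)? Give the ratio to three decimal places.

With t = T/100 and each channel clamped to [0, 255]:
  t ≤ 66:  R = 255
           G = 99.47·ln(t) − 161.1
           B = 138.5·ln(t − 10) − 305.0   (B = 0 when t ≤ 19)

1.891

At 2962 K (t = 29.62):
  B = 138.5·ln(29.62 − 10) − 305.0 = 138.5·ln 19.62 − 305.0 = 138.5·2.9765 − 305.0 = 107.252.
At 4912 K (t = 49.12):
  B = 138.5·ln(49.12 − 10) − 305.0 = 138.5·ln 39.12 − 305.0 = 138.5·3.6666 − 305.0 = 202.829.
Gain = 202.829 / 107.252 = 1.8911 → 1.891.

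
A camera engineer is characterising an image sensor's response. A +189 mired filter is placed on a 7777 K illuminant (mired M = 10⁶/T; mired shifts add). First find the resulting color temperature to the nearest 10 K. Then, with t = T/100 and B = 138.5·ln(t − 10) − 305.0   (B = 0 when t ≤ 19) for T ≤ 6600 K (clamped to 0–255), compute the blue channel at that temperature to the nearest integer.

M_in = 10⁶/7777 = 128.58; M_out = 128.58 + (+189) = 317.58.
T_out = 10⁶/317.58 = 3148.8 K → 3150 K; t = 31.5.
B = 138.5·ln(31.5 − 10) − 305.0 = 138.5·ln 21.5 − 305.0 = 138.5·3.0681 − 305.0 = 119.925.
Rounded: 120.

120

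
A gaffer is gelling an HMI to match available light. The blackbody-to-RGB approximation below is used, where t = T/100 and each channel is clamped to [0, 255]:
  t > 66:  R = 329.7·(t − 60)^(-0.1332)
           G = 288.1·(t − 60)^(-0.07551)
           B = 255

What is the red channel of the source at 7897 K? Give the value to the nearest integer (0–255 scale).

t = 7897/100 = 78.97; the t > 66 branch applies.
R = 329.7·(78.97 − 60)^(-0.1332) = 329.7·18.97^(-0.1332) = 329.7·0.67571 = 222.782.
Rounded: 223.

223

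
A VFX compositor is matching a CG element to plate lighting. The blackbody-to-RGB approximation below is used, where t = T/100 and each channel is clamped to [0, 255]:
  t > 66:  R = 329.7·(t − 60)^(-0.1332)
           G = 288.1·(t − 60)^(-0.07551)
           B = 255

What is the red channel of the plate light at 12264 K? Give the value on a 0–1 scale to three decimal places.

t = 12264/100 = 122.64; the t > 66 branch applies.
R = 329.7·(122.64 − 60)^(-0.1332) = 329.7·62.64^(-0.1332) = 329.7·0.57631 = 190.011.
On a 0–1 scale: 190.011/255 = 0.7451 → 0.745.

0.745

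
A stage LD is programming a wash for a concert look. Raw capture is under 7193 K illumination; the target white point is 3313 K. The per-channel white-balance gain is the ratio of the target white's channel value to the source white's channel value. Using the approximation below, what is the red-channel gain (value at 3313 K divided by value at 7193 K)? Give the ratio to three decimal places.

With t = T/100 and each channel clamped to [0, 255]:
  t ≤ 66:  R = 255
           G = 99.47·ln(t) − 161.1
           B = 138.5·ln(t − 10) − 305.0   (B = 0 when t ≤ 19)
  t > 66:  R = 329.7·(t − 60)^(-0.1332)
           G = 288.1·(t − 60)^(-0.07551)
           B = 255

At 7193 K (t = 71.93):
  R = 329.7·(71.93 − 60)^(-0.1332) = 329.7·11.93^(-0.1332) = 329.7·0.71877 = 236.979.
At 3313 K (t = 33.13):
  R = 255 by definition for t ≤ 66.
Gain = 255.000 / 236.979 = 1.0760 → 1.076.

1.076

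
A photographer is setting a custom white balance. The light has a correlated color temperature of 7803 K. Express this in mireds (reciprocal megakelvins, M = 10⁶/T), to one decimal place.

128.2 mireds

M = 10⁶ / 7803 = 128.156 → 128.2 mireds.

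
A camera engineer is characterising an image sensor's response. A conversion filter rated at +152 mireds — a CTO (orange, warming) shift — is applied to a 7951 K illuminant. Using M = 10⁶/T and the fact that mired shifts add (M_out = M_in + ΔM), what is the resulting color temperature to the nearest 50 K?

3600 K

M_in = 10⁶/7951 = 125.77 mireds.
M_out = 125.77 + (+152) = 277.77 mireds.
T_out = 10⁶/277.77 = 3600.1 K → 3600 K.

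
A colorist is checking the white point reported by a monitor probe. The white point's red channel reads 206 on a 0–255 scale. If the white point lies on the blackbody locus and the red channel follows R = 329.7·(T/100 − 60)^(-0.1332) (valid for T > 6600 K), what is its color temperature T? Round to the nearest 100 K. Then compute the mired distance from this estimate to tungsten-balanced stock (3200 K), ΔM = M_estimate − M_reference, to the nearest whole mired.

(t − 60)^(-0.1332) = 206/329.7 = 0.62481.
t − 60 = 0.62481^(1/-0.1332) = 0.62481^(-7.508) = 34.152, so t = 94.152.
T = 100·t = 9415 K → 9400 K to the nearest 100 K.
M_estimate = 10⁶/9400 = 106.38; M_reference = 10⁶/3200 = 312.50.
ΔM = 106.38 − 312.50 = -206.12 → -206 mireds.

-206 mireds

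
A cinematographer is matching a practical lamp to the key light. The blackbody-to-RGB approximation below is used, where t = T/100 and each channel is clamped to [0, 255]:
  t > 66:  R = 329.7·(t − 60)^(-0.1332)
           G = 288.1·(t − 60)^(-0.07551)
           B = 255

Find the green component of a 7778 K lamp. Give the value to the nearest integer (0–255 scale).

232

t = 7778/100 = 77.78; the t > 66 branch applies.
G = 288.1·(77.78 − 60)^(-0.07551) = 288.1·17.78^(-0.07551) = 288.1·0.80467 = 231.825.
Rounded: 232.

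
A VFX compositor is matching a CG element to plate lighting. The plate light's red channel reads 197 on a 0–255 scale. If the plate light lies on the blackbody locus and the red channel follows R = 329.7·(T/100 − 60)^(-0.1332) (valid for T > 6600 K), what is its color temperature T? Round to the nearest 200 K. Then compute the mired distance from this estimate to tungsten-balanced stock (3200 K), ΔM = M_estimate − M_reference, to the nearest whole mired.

(t − 60)^(-0.1332) = 197/329.7 = 0.59751.
t − 60 = 0.59751^(1/-0.1332) = 0.59751^(-7.508) = 47.761, so t = 107.761.
T = 100·t = 10776 K → 10800 K to the nearest 200 K.
M_estimate = 10⁶/10800 = 92.59; M_reference = 10⁶/3200 = 312.50.
ΔM = 92.59 − 312.50 = -219.91 → -220 mireds.

-220 mireds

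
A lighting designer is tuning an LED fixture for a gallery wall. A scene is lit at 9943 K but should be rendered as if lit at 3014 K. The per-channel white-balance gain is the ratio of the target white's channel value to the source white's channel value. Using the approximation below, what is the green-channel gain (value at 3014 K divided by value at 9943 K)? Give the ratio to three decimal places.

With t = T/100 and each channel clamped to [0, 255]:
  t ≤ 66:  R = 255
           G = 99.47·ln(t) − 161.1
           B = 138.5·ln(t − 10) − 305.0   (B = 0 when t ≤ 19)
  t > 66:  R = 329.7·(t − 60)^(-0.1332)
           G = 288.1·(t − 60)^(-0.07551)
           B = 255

0.814

At 9943 K (t = 99.43):
  G = 288.1·(99.43 − 60)^(-0.07551) = 288.1·39.43^(-0.07551) = 288.1·0.75770 = 218.294.
At 3014 K (t = 30.14):
  G = 99.47·ln 30.14 − 161.1 = 99.47·3.4059 − 161.1 = 177.680.
Gain = 177.680 / 218.294 = 0.8139 → 0.814.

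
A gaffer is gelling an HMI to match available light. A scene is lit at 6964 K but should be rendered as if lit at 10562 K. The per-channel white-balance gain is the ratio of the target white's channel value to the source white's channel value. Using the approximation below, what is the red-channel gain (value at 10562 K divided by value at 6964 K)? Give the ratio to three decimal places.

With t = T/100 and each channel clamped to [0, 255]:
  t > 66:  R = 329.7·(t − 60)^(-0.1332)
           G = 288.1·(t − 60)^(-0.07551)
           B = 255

At 6964 K (t = 69.64):
  R = 329.7·(69.64 − 60)^(-0.1332) = 329.7·9.64^(-0.1332) = 329.7·0.73947 = 243.803.
At 10562 K (t = 105.62):
  R = 329.7·(105.62 − 60)^(-0.1332) = 329.7·45.62^(-0.1332) = 329.7·0.60117 = 198.207.
Gain = 198.207 / 243.803 = 0.8130 → 0.813.

0.813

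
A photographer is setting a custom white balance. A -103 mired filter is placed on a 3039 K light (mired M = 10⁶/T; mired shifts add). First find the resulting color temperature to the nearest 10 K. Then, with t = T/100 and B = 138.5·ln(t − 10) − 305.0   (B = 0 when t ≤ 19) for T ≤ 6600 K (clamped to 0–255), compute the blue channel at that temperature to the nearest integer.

M_in = 10⁶/3039 = 329.06; M_out = 329.06 + (-103) = 226.06.
T_out = 10⁶/226.06 = 4423.7 K → 4420 K; t = 44.2.
B = 138.5·ln(44.2 − 10) − 305.0 = 138.5·ln 34.2 − 305.0 = 138.5·3.5322 − 305.0 = 184.213.
Rounded: 184.

184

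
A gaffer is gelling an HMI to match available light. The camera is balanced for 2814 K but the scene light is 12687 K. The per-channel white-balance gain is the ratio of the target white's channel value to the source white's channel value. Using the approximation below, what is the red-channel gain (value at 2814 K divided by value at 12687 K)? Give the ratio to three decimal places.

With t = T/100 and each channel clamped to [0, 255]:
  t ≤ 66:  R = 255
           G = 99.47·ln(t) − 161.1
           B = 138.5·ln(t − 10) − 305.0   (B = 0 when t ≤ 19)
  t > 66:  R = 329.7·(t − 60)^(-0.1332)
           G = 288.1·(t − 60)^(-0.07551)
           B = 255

At 12687 K (t = 126.87):
  R = 329.7·(126.87 − 60)^(-0.1332) = 329.7·66.87^(-0.1332) = 329.7·0.57132 = 188.364.
At 2814 K (t = 28.14):
  R = 255 by definition for t ≤ 66.
Gain = 255.000 / 188.364 = 1.3538 → 1.354.

1.354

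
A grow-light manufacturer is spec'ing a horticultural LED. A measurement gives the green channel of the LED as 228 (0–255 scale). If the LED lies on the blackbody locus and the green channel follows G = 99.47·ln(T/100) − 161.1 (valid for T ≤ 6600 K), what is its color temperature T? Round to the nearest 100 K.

5000 K

ln t = (228 + 161.1) / 99.47 = 3.9117.
t = e^3.9117 = 49.985.
T = 100·t = 4999 K → 5000 K to the nearest 100 K.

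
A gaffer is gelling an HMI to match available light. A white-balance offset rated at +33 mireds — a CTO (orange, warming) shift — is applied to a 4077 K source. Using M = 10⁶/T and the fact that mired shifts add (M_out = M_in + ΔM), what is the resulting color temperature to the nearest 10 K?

3590 K

M_in = 10⁶/4077 = 245.28 mireds.
M_out = 245.28 + (+33) = 278.28 mireds.
T_out = 10⁶/278.28 = 3593.5 K → 3590 K.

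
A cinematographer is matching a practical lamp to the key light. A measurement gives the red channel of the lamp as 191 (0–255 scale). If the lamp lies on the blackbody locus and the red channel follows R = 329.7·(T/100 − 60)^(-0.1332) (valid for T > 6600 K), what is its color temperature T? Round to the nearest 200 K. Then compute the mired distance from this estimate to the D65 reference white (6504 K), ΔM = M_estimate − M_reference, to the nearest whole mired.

-70 mireds

(t − 60)^(-0.1332) = 191/329.7 = 0.57931.
t − 60 = 0.57931^(1/-0.1332) = 0.57931^(-7.508) = 60.245, so t = 120.245.
T = 100·t = 12025 K → 12000 K to the nearest 200 K.
M_estimate = 10⁶/12000 = 83.33; M_reference = 10⁶/6504 = 153.75.
ΔM = 83.33 − 153.75 = -70.42 → -70 mireds.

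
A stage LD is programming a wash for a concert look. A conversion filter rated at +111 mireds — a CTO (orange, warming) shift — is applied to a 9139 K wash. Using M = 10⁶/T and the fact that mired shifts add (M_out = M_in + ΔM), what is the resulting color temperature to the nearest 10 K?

M_in = 10⁶/9139 = 109.42 mireds.
M_out = 109.42 + (+111) = 220.42 mireds.
T_out = 10⁶/220.42 = 4536.8 K → 4540 K.

4540 K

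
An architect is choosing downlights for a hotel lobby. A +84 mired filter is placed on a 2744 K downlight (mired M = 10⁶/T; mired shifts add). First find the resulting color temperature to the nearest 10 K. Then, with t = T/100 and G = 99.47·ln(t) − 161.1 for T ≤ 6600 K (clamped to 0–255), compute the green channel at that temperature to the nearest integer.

148

M_in = 10⁶/2744 = 364.43; M_out = 364.43 + (+84) = 448.43.
T_out = 10⁶/448.43 = 2230.0 K → 2230 K; t = 22.3.
G = 99.47·ln 22.3 − 161.1 = 99.47·3.1046 − 161.1 = 147.713.
Rounded: 148.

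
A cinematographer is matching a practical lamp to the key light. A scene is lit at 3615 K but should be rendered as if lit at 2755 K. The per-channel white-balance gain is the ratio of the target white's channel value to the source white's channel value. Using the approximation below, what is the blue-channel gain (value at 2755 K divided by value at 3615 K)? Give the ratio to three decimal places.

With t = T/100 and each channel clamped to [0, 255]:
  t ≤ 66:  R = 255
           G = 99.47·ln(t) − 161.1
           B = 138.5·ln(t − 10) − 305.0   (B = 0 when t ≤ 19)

At 3615 K (t = 36.15):
  B = 138.5·ln(36.15 − 10) − 305.0 = 138.5·ln 26.15 − 305.0 = 138.5·3.2638 − 305.0 = 147.043.
At 2755 K (t = 27.55):
  B = 138.5·ln(27.55 − 10) − 305.0 = 138.5·ln 17.55 − 305.0 = 138.5·2.8651 − 305.0 = 91.810.
Gain = 91.810 / 147.043 = 0.6244 → 0.624.

0.624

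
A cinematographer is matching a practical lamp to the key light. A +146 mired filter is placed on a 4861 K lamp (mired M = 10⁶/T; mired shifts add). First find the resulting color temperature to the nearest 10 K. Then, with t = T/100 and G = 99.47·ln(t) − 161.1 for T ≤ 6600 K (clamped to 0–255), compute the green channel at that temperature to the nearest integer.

M_in = 10⁶/4861 = 205.72; M_out = 205.72 + (+146) = 351.72.
T_out = 10⁶/351.72 = 2843.2 K → 2840 K; t = 28.4.
G = 99.47·ln 28.4 − 161.1 = 99.47·3.3464 − 161.1 = 171.765.
Rounded: 172.

172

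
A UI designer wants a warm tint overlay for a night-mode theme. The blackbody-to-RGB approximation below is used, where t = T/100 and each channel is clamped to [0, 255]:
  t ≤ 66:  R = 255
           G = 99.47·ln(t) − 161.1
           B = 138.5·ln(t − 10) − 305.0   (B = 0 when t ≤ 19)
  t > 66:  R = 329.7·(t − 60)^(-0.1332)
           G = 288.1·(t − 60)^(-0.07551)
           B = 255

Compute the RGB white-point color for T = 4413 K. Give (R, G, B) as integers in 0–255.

(255, 216, 184)

t = 4413/100 = 44.13; the t ≤ 66 branch applies.
R = 255 by definition for t ≤ 66.
G = 99.47·ln 44.13 − 161.1 = 99.47·3.7871 − 161.1 = 215.607.
B = 138.5·ln(44.13 − 10) − 305.0 = 138.5·ln 34.13 − 305.0 = 138.5·3.5302 − 305.0 = 183.929.
Rounded: (255, 216, 184).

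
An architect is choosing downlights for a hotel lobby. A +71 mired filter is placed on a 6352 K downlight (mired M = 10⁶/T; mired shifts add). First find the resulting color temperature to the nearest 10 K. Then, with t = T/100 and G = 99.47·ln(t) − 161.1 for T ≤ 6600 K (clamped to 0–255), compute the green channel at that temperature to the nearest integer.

215

M_in = 10⁶/6352 = 157.43; M_out = 157.43 + (+71) = 228.43.
T_out = 10⁶/228.43 = 4377.7 K → 4380 K; t = 43.8.
G = 99.47·ln 43.8 − 161.1 = 99.47·3.7796 − 161.1 = 214.860.
Rounded: 215.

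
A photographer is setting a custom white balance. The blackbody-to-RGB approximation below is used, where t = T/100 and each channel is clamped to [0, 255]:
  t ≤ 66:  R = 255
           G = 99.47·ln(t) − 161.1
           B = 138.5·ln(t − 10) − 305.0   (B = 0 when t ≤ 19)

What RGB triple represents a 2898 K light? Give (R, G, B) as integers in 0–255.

t = 2898/100 = 28.98; the t ≤ 66 branch applies.
R = 255 by definition for t ≤ 66.
G = 99.47·ln 28.98 − 161.1 = 99.47·3.3666 − 161.1 = 173.776.
B = 138.5·ln(28.98 − 10) − 305.0 = 138.5·ln 18.98 − 305.0 = 138.5·2.9434 − 305.0 = 102.659.
Rounded: (255, 174, 103).

(255, 174, 103)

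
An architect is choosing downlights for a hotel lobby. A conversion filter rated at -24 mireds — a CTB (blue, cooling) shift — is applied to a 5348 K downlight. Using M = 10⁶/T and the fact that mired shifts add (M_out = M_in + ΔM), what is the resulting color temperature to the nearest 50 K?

6150 K

M_in = 10⁶/5348 = 186.99 mireds.
M_out = 186.99 + (-24) = 162.99 mireds.
T_out = 10⁶/162.99 = 6135.5 K → 6150 K.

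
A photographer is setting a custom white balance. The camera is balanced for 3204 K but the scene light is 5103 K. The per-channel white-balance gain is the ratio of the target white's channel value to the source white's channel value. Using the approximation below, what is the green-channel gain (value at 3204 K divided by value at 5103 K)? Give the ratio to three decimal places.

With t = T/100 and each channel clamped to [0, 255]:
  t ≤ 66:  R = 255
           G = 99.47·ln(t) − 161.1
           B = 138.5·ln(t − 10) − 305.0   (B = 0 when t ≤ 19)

0.799

At 5103 K (t = 51.03):
  G = 99.47·ln 51.03 − 161.1 = 99.47·3.9324 − 161.1 = 230.057.
At 3204 K (t = 32.04):
  G = 99.47·ln 32.04 − 161.1 = 99.47·3.4670 − 161.1 = 183.761.
Gain = 183.761 / 230.057 = 0.7988 → 0.799.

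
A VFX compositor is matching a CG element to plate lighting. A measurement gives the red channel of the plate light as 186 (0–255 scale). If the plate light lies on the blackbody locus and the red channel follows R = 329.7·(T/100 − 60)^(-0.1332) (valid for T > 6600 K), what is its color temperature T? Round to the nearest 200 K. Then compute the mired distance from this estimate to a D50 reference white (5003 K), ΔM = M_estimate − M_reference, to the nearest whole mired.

(t − 60)^(-0.1332) = 186/329.7 = 0.56415.
t − 60 = 0.56415^(1/-0.1332) = 0.56415^(-7.508) = 73.521, so t = 133.521.
T = 100·t = 13352 K → 13400 K to the nearest 200 K.
M_estimate = 10⁶/13400 = 74.63; M_reference = 10⁶/5003 = 199.88.
ΔM = 74.63 − 199.88 = -125.25 → -125 mireds.

-125 mireds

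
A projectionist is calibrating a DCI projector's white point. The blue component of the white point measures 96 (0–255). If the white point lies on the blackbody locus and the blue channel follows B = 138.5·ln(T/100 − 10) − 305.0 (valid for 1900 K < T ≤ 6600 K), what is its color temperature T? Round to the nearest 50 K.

ln(t − 10) = (96 + 305.0) / 138.5 = 2.8953.
t − 10 = e^2.8953 = 18.089, so t = 28.089.
T = 100·t = 2809 K → 2800 K to the nearest 50 K.

2800 K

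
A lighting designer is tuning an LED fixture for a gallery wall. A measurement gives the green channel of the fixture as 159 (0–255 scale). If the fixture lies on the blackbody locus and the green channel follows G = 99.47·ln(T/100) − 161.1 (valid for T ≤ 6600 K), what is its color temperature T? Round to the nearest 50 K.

2500 K

ln t = (159 + 161.1) / 99.47 = 3.2181.
t = e^3.2181 = 24.980.
T = 100·t = 2498 K → 2500 K to the nearest 50 K.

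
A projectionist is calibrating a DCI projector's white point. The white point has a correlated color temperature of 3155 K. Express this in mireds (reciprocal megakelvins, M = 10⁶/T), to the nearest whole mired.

M = 10⁶ / 3155 = 316.957 → 317 mireds.

317 mireds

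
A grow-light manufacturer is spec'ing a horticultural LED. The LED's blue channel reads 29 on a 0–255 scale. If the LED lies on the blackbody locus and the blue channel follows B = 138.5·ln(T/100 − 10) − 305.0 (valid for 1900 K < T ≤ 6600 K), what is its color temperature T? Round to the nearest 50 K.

2100 K

ln(t − 10) = (29 + 305.0) / 138.5 = 2.4116.
t − 10 = e^2.4116 = 11.151, so t = 21.151.
T = 100·t = 2115 K → 2100 K to the nearest 50 K.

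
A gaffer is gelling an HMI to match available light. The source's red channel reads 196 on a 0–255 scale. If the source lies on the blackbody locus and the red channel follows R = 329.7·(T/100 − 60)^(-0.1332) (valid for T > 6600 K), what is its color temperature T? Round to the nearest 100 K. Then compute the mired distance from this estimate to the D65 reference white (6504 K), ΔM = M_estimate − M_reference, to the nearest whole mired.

-63 mireds

(t − 60)^(-0.1332) = 196/329.7 = 0.59448.
t − 60 = 0.59448^(1/-0.1332) = 0.59448^(-7.508) = 49.621, so t = 109.621.
T = 100·t = 10962 K → 11000 K to the nearest 100 K.
M_estimate = 10⁶/11000 = 90.91; M_reference = 10⁶/6504 = 153.75.
ΔM = 90.91 − 153.75 = -62.84 → -63 mireds.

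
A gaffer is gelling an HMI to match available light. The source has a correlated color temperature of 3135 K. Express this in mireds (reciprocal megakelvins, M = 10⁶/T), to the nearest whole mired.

M = 10⁶ / 3135 = 318.979 → 319 mireds.

319 mireds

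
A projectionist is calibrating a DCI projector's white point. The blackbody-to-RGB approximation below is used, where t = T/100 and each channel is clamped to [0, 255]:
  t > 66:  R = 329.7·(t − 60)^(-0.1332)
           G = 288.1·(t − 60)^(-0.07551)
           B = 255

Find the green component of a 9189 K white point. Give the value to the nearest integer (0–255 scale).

222

t = 9189/100 = 91.89; the t > 66 branch applies.
G = 288.1·(91.89 − 60)^(-0.07551) = 288.1·31.89^(-0.07551) = 288.1·0.76994 = 221.821.
Rounded: 222.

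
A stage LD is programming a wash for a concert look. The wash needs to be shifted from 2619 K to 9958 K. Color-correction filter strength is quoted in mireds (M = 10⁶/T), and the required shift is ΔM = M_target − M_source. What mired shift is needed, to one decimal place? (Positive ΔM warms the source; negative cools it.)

M_source = 10⁶/2619 = 381.825; M_target = 10⁶/9958 = 100.422.
ΔM = 100.422 − 381.825 = -281.403 → -281.4 mireds, a cooling shift.

-281.4 mireds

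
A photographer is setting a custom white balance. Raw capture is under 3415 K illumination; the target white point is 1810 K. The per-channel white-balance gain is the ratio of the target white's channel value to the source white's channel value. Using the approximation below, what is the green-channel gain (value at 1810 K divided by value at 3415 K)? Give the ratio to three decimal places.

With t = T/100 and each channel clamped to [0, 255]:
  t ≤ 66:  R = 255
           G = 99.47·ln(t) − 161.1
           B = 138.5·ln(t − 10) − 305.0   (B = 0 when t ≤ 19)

0.668

At 3415 K (t = 34.15):
  G = 99.47·ln 34.15 − 161.1 = 99.47·3.5308 − 161.1 = 190.105.
At 1810 K (t = 18.1):
  G = 99.47·ln 18.1 − 161.1 = 99.47·2.8959 − 161.1 = 126.956.
Gain = 126.956 / 190.105 = 0.6678 → 0.668.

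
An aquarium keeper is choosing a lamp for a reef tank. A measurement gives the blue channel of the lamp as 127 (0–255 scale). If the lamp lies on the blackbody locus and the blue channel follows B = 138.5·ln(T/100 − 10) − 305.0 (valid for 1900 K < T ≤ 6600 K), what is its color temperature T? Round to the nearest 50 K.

ln(t − 10) = (127 + 305.0) / 138.5 = 3.1191.
t − 10 = e^3.1191 = 22.627, so t = 32.627.
T = 100·t = 3263 K → 3250 K to the nearest 50 K.

3250 K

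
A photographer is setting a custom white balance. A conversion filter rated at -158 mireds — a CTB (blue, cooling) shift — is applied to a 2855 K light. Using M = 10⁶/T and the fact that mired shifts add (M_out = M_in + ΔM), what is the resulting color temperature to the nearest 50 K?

5200 K

M_in = 10⁶/2855 = 350.26 mireds.
M_out = 350.26 + (-158) = 192.26 mireds.
T_out = 10⁶/192.26 = 5201.2 K → 5200 K.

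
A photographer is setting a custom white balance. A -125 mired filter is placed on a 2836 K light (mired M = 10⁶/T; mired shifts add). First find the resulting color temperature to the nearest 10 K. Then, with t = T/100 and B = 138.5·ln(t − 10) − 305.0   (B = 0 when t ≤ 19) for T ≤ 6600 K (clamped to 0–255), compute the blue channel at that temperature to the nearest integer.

M_in = 10⁶/2836 = 352.61; M_out = 352.61 + (-125) = 227.61.
T_out = 10⁶/227.61 = 4393.5 K → 4390 K; t = 43.9.
B = 138.5·ln(43.9 − 10) − 305.0 = 138.5·ln 33.9 − 305.0 = 138.5·3.5234 − 305.0 = 182.993.
Rounded: 183.

183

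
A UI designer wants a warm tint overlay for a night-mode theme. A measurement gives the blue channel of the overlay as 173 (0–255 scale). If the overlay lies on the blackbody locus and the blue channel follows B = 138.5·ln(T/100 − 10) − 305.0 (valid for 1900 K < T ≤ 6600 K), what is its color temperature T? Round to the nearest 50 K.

4150 K

ln(t − 10) = (173 + 305.0) / 138.5 = 3.4513.
t − 10 = e^3.4513 = 31.540, so t = 41.540.
T = 100·t = 4154 K → 4150 K to the nearest 50 K.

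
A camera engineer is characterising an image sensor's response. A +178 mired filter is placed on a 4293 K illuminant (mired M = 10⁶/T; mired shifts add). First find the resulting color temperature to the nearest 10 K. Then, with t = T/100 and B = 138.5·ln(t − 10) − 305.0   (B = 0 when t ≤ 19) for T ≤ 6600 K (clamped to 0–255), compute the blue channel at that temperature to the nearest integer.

63

M_in = 10⁶/4293 = 232.94; M_out = 232.94 + (+178) = 410.94.
T_out = 10⁶/410.94 = 2433.5 K → 2430 K; t = 24.3.
B = 138.5·ln(24.3 − 10) − 305.0 = 138.5·ln 14.3 − 305.0 = 138.5·2.6603 − 305.0 = 63.446.
Rounded: 63.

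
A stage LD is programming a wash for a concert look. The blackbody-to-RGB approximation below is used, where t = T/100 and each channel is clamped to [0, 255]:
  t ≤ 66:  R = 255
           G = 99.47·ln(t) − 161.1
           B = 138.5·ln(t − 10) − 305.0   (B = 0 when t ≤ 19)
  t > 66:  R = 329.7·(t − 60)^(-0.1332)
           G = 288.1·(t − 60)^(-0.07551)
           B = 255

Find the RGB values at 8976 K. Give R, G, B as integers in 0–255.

t = 8976/100 = 89.76; the t > 66 branch applies.
R = 329.7·(89.76 − 60)^(-0.1332) = 329.7·29.76^(-0.1332) = 329.7·0.63637 = 209.812.
G = 288.1·(89.76 − 60)^(-0.07551) = 288.1·29.76^(-0.07551) = 288.1·0.77397 = 222.982.
B = 255 by definition for t > 66.
Rounded: (210, 223, 255).

R=210, G=223, B=255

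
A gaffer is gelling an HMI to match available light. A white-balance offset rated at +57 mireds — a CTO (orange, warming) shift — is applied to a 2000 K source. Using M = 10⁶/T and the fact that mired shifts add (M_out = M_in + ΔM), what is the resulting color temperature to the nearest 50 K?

1800 K

M_in = 10⁶/2000 = 500.00 mireds.
M_out = 500.00 + (+57) = 557.00 mireds.
T_out = 10⁶/557.00 = 1795.3 K → 1800 K.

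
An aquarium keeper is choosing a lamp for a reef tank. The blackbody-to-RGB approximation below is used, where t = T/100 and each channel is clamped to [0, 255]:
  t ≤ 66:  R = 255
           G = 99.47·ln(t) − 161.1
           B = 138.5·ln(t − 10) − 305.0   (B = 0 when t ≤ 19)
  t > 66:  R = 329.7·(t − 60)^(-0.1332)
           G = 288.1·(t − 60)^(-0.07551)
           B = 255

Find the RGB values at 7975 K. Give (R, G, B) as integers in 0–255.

(222, 230, 255)

t = 7975/100 = 79.75; the t > 66 branch applies.
R = 329.7·(79.75 − 60)^(-0.1332) = 329.7·19.75^(-0.1332) = 329.7·0.67209 = 221.590.
G = 288.1·(79.75 − 60)^(-0.07551) = 288.1·19.75^(-0.07551) = 288.1·0.79831 = 229.993.
B = 255 by definition for t > 66.
Rounded: (222, 230, 255).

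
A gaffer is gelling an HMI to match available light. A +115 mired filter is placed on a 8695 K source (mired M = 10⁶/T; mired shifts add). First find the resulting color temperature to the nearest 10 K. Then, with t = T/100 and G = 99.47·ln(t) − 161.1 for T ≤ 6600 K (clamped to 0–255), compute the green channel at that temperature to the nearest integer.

M_in = 10⁶/8695 = 115.01; M_out = 115.01 + (+115) = 230.01.
T_out = 10⁶/230.01 = 4347.7 K → 4350 K; t = 43.5.
G = 99.47·ln 43.5 − 161.1 = 99.47·3.7728 − 161.1 = 214.177.
Rounded: 214.

214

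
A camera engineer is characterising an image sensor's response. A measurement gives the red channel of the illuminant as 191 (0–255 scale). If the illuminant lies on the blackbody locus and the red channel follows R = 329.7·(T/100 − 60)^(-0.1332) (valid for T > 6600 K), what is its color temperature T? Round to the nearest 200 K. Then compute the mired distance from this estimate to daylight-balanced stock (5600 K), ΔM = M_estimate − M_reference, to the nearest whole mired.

(t − 60)^(-0.1332) = 191/329.7 = 0.57931.
t − 60 = 0.57931^(1/-0.1332) = 0.57931^(-7.508) = 60.245, so t = 120.245.
T = 100·t = 12025 K → 12000 K to the nearest 200 K.
M_estimate = 10⁶/12000 = 83.33; M_reference = 10⁶/5600 = 178.57.
ΔM = 83.33 − 178.57 = -95.24 → -95 mireds.

-95 mireds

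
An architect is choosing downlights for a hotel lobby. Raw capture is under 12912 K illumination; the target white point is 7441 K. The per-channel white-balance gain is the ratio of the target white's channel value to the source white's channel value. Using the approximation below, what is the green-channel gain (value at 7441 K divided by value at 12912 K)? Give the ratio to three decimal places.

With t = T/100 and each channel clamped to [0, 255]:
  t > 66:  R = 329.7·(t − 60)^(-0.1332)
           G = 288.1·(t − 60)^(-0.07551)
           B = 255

1.126

At 12912 K (t = 129.12):
  G = 288.1·(129.12 − 60)^(-0.07551) = 288.1·69.12^(-0.07551) = 288.1·0.72626 = 209.235.
At 7441 K (t = 74.41):
  G = 288.1·(74.41 − 60)^(-0.07551) = 288.1·14.41^(-0.07551) = 288.1·0.81754 = 235.533.
Gain = 235.533 / 209.235 = 1.1257 → 1.126.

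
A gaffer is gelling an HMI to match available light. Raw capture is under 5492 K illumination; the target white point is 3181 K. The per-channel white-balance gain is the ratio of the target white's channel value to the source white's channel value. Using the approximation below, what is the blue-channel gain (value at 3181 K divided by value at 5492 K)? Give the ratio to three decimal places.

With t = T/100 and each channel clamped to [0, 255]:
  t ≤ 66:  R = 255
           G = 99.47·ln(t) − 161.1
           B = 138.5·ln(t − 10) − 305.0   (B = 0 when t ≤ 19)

0.549

At 5492 K (t = 54.92):
  B = 138.5·ln(54.92 − 10) − 305.0 = 138.5·ln 44.92 − 305.0 = 138.5·3.8049 − 305.0 = 221.976.
At 3181 K (t = 31.81):
  B = 138.5·ln(31.81 − 10) − 305.0 = 138.5·ln 21.81 − 305.0 = 138.5·3.0824 − 305.0 = 121.908.
Gain = 121.908 / 221.976 = 0.5492 → 0.549.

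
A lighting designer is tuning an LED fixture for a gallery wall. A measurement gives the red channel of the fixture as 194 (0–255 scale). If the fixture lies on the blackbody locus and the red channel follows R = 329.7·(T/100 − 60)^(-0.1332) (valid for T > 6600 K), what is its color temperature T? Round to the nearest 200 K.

11400 K

(t − 60)^(-0.1332) = 194/329.7 = 0.58841.
t − 60 = 0.58841^(1/-0.1332) = 0.58841^(-7.508) = 53.593, so t = 113.593.
T = 100·t = 11359 K → 11400 K to the nearest 200 K.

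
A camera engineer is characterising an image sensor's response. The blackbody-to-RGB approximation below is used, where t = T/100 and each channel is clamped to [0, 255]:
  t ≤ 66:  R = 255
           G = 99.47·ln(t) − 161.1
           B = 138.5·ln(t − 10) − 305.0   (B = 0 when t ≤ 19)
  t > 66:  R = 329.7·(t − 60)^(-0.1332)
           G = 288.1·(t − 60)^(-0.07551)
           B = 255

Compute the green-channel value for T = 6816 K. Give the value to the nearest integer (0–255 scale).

t = 6816/100 = 68.16; the t > 66 branch applies.
G = 288.1·(68.16 − 60)^(-0.07551) = 288.1·8.16^(-0.07551) = 288.1·0.85341 = 245.868.
Rounded: 246.

246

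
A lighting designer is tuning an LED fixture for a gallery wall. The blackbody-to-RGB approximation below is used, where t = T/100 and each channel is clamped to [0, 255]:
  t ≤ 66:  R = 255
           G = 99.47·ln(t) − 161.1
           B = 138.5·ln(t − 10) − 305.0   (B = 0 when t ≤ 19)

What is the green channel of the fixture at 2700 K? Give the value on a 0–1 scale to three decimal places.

0.654

t = 2700/100 = 27; the t ≤ 66 branch applies.
G = 99.47·ln 27 − 161.1 = 99.47·3.2958 − 161.1 = 166.737.
On a 0–1 scale: 166.737/255 = 0.6539 → 0.654.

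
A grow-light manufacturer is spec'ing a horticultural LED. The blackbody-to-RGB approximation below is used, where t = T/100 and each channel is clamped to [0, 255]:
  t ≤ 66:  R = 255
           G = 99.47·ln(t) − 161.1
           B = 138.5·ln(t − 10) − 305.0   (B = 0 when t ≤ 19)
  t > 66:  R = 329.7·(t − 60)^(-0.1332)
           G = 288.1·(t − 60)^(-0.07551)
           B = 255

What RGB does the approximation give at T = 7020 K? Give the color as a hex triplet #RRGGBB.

#F2F2FF

t = 7020/100 = 70.2; the t > 66 branch applies.
R = 329.7·(70.2 − 60)^(-0.1332) = 329.7·10.2^(-0.1332) = 329.7·0.73393 = 241.977.
G = 288.1·(70.2 − 60)^(-0.07551) = 288.1·10.2^(-0.07551) = 288.1·0.83915 = 241.760.
B = 255 by definition for t > 66.
Rounded: (242, 242, 255).
In hex: #F2F2FF.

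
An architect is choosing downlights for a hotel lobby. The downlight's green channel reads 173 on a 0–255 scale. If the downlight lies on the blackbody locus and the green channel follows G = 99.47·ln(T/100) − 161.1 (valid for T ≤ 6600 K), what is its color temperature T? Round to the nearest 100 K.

ln t = (173 + 161.1) / 99.47 = 3.3588.
t = e^3.3588 = 28.755.
T = 100·t = 2875 K → 2900 K to the nearest 100 K.

2900 K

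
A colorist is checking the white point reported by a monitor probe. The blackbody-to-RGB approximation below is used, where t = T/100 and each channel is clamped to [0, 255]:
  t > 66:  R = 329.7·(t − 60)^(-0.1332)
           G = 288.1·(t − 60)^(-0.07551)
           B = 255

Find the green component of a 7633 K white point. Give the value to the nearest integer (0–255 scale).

233

t = 7633/100 = 76.33; the t > 66 branch applies.
G = 288.1·(76.33 − 60)^(-0.07551) = 288.1·16.33^(-0.07551) = 288.1·0.80986 = 233.319.
Rounded: 233.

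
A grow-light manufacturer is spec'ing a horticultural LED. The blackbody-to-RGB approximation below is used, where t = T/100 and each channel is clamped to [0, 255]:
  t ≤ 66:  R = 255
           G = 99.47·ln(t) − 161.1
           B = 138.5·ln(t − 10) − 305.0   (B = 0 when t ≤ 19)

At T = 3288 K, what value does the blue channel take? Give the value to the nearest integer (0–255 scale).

129

t = 3288/100 = 32.88; the t ≤ 66 branch applies.
B = 138.5·ln(32.88 − 10) − 305.0 = 138.5·ln 22.88 − 305.0 = 138.5·3.1303 − 305.0 = 128.541.
Rounded: 129.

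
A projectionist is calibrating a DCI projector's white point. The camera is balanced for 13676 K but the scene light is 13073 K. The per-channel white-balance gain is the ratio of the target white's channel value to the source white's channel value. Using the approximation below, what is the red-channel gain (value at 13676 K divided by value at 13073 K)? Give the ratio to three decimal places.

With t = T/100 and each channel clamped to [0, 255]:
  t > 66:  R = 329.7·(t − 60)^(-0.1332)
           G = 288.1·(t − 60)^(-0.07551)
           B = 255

At 13073 K (t = 130.73):
  R = 329.7·(130.73 − 60)^(-0.1332) = 329.7·70.73^(-0.1332) = 329.7·0.56706 = 186.961.
At 13676 K (t = 136.76):
  R = 329.7·(136.76 − 60)^(-0.1332) = 329.7·76.76^(-0.1332) = 329.7·0.56092 = 184.935.
Gain = 184.935 / 186.961 = 0.9892 → 0.989.

0.989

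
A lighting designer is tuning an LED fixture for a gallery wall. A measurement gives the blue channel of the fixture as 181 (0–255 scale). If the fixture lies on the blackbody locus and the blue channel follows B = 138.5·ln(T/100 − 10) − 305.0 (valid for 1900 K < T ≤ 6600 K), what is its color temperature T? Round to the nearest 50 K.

ln(t − 10) = (181 + 305.0) / 138.5 = 3.5090.
t − 10 = e^3.5090 = 33.416, so t = 43.416.
T = 100·t = 4342 K → 4350 K to the nearest 50 K.

4350 K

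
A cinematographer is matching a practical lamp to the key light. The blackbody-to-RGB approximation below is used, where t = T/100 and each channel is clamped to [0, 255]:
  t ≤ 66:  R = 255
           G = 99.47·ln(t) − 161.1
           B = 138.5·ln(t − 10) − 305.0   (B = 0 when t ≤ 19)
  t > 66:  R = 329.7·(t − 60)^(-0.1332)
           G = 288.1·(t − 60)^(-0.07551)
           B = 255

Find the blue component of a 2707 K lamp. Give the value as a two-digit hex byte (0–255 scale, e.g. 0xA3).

t = 2707/100 = 27.07; the t ≤ 66 branch applies.
B = 138.5·ln(27.07 − 10) − 305.0 = 138.5·ln 17.07 − 305.0 = 138.5·2.8373 − 305.0 = 87.969.
Rounded: 88; in hex, 0x58.

0x58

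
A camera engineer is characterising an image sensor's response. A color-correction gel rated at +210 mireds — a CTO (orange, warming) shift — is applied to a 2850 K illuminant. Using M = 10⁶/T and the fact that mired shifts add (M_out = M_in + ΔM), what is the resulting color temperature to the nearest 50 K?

M_in = 10⁶/2850 = 350.88 mireds.
M_out = 350.88 + (+210) = 560.88 mireds.
T_out = 10⁶/560.88 = 1782.9 K → 1800 K.

1800 K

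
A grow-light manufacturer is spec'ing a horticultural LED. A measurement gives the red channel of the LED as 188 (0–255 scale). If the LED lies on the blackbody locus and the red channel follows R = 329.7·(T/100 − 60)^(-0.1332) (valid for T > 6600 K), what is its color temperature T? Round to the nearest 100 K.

12800 K

(t − 60)^(-0.1332) = 188/329.7 = 0.57022.
t − 60 = 0.57022^(1/-0.1332) = 0.57022^(-7.508) = 67.848, so t = 127.848.
T = 100·t = 12785 K → 12800 K to the nearest 100 K.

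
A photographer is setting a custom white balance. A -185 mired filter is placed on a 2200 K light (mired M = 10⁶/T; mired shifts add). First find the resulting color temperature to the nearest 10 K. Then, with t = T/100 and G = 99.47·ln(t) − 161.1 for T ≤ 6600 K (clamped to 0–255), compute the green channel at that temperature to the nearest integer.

198

M_in = 10⁶/2200 = 454.55; M_out = 454.55 + (-185) = 269.55.
T_out = 10⁶/269.55 = 3709.9 K → 3710 K; t = 37.1.
G = 99.47·ln 37.1 − 161.1 = 99.47·3.6136 − 161.1 = 198.346.
Rounded: 198.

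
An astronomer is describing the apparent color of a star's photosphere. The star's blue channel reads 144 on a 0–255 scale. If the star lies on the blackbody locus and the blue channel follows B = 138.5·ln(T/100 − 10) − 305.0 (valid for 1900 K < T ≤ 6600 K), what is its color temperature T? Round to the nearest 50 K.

3550 K

ln(t − 10) = (144 + 305.0) / 138.5 = 3.2419.
t − 10 = e^3.2419 = 25.582, so t = 35.582.
T = 100·t = 3558 K → 3550 K to the nearest 50 K.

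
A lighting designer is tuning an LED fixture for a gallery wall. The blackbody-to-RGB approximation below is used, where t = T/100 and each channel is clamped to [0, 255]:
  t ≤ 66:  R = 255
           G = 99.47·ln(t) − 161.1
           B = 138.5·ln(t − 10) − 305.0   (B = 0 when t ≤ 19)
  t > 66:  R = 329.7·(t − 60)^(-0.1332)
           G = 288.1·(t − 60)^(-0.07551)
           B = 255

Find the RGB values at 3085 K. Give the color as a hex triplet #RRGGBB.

t = 3085/100 = 30.85; the t ≤ 66 branch applies.
R = 255 by definition for t ≤ 66.
G = 99.47·ln 30.85 − 161.1 = 99.47·3.4291 − 161.1 = 179.996.
B = 138.5·ln(30.85 − 10) − 305.0 = 138.5·ln 20.85 − 305.0 = 138.5·3.0374 − 305.0 = 115.674.
Rounded: (255, 180, 116).
In hex: #FFB474.

#FFB474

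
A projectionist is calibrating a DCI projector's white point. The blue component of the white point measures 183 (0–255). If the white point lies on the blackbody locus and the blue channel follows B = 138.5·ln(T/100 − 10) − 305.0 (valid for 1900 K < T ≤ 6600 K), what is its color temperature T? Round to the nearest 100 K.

4400 K

ln(t − 10) = (183 + 305.0) / 138.5 = 3.5235.
t − 10 = e^3.5235 = 33.902, so t = 43.902.
T = 100·t = 4390 K → 4400 K to the nearest 100 K.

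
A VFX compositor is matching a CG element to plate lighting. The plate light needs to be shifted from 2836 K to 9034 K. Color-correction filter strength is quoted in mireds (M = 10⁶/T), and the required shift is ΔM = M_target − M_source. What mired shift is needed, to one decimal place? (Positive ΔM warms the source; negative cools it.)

M_source = 10⁶/2836 = 352.609; M_target = 10⁶/9034 = 110.693.
ΔM = 110.693 − 352.609 = -241.916 → -241.9 mireds, a cooling shift.

-241.9 mireds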